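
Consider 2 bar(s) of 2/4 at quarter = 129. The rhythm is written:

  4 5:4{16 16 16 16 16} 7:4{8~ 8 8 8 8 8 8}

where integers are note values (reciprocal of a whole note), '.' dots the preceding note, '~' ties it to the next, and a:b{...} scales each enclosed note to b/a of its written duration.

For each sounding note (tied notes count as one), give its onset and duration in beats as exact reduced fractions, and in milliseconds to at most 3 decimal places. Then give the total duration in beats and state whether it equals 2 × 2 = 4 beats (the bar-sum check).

1) 0.0ms=0b +465.116ms=1b
2) 465.116ms=1b +93.023ms=1/5b
3) 558.14ms=6/5b +93.023ms=1/5b
4) 651.163ms=7/5b +93.023ms=1/5b
5) 744.186ms=8/5b +93.023ms=1/5b
6) 837.209ms=9/5b +93.023ms=1/5b
7) 930.233ms=2b +265.781ms=4/7b
8) 1196.013ms=18/7b +132.89ms=2/7b
9) 1328.904ms=20/7b +132.89ms=2/7b
10) 1461.794ms=22/7b +132.89ms=2/7b
11) 1594.684ms=24/7b +132.89ms=2/7b
12) 1727.575ms=26/7b +132.89ms=2/7b
Σ=4b of 4 (129bpm 2/4) — PASS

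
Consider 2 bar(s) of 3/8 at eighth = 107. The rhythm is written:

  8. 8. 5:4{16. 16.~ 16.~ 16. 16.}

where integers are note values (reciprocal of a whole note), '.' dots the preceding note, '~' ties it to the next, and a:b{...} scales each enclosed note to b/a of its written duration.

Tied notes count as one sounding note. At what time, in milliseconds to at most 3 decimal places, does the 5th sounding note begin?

1. 0.0ms @ 0 + 841.121ms (3/2)
2. 841.121ms @ 3/2 + 841.121ms (3/2)
3. 1682.243ms @ 3 + 336.449ms (3/5)
4. 2018.692ms @ 18/5 + 1009.346ms (9/5)
5. 3028.037ms @ 27/5 + 336.449ms (3/5)

note 5 onset = 27/5b = 3028.037ms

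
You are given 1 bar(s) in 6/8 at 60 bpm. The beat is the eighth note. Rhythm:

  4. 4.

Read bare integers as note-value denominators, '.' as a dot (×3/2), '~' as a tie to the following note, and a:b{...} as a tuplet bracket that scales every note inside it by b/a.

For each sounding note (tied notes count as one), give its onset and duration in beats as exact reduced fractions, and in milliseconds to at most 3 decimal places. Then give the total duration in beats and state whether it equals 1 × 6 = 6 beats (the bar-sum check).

1) 0.0ms=0b +3000.0ms=3b
2) 3000.0ms=3b +3000.0ms=3b
Σ=6b of 6 (60bpm 6/8) — PASS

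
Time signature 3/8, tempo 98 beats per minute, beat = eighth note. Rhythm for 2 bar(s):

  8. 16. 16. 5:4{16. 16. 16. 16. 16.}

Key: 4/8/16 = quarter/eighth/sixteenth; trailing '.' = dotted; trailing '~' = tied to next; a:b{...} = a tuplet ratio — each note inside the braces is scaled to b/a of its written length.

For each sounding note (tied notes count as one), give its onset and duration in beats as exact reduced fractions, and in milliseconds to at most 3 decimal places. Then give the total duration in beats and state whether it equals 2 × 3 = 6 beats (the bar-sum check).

1) 0.0ms=0b +918.367ms=3/2b
2) 918.367ms=3/2b +459.184ms=3/4b
3) 1377.551ms=9/4b +459.184ms=3/4b
4) 1836.735ms=3b +367.347ms=3/5b
5) 2204.082ms=18/5b +367.347ms=3/5b
6) 2571.429ms=21/5b +367.347ms=3/5b
7) 2938.776ms=24/5b +367.347ms=3/5b
8) 3306.122ms=27/5b +367.347ms=3/5b
Σ=6b of 6 (98bpm 3/8) — PASS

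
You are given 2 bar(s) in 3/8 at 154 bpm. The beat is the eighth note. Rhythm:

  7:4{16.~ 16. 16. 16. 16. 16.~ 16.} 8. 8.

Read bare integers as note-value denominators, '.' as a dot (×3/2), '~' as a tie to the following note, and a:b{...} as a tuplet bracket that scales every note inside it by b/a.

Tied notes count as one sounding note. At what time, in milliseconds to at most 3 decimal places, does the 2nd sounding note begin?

1. 0.0ms @ 0 + 333.952ms (6/7)
2. 333.952ms @ 6/7 + 166.976ms (3/7)
3. 500.928ms @ 9/7 + 166.976ms (3/7)
4. 667.904ms @ 12/7 + 166.976ms (3/7)
5. 834.879ms @ 15/7 + 333.952ms (6/7)
6. 1168.831ms @ 3 + 584.416ms (3/2)
7. 1753.247ms @ 9/2 + 584.416ms (3/2)

note 2 onset = 6/7b = 333.952ms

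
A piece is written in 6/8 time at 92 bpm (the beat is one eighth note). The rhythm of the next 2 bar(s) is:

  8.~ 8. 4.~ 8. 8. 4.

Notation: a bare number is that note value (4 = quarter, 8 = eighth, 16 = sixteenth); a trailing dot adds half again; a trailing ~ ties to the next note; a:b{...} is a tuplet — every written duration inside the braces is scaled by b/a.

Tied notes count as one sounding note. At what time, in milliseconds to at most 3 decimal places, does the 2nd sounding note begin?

note 2 onset = 3b = 1956.522ms

1. 0.0ms @ 0 + 1956.522ms (3)
2. 1956.522ms @ 3 + 2934.783ms (9/2)
3. 4891.304ms @ 15/2 + 978.261ms (3/2)
4. 5869.565ms @ 9 + 1956.522ms (3)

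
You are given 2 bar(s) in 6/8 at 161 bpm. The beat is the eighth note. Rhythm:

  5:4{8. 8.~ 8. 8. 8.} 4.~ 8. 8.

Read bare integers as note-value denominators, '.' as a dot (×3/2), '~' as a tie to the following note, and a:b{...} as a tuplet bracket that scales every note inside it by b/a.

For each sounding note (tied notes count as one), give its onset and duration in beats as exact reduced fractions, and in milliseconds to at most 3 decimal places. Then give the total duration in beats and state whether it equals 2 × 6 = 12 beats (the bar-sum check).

1) 0.0ms=0b +447.205ms=6/5b
2) 447.205ms=6/5b +894.41ms=12/5b
3) 1341.615ms=18/5b +447.205ms=6/5b
4) 1788.82ms=24/5b +447.205ms=6/5b
5) 2236.025ms=6b +1677.019ms=9/2b
6) 3913.043ms=21/2b +559.006ms=3/2b
Σ=12b of 12 (161bpm 6/8) — PASS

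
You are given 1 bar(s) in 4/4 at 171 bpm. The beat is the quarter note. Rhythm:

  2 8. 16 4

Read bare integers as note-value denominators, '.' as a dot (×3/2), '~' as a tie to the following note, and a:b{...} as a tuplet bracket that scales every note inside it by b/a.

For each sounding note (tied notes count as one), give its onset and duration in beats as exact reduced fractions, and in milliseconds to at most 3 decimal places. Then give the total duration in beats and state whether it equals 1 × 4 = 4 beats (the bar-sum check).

1) 0.0ms=0b +701.754ms=2b
2) 701.754ms=2b +263.158ms=3/4b
3) 964.912ms=11/4b +87.719ms=1/4b
4) 1052.632ms=3b +350.877ms=1b
Σ=4b of 4 (171bpm 4/4) — PASS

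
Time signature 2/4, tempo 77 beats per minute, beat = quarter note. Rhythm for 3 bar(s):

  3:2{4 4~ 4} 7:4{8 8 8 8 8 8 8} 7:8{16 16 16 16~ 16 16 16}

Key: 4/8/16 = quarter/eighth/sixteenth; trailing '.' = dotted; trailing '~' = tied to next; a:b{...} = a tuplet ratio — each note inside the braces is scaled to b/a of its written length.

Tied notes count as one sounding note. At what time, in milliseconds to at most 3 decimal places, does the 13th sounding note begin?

1. 0.0ms @ 0 + 519.481ms (2/3)
2. 519.481ms @ 2/3 + 1038.961ms (4/3)
3. 1558.442ms @ 2 + 222.635ms (2/7)
4. 1781.076ms @ 16/7 + 222.635ms (2/7)
5. 2003.711ms @ 18/7 + 222.635ms (2/7)
6. 2226.345ms @ 20/7 + 222.635ms (2/7)
7. 2448.98ms @ 22/7 + 222.635ms (2/7)
8. 2671.614ms @ 24/7 + 222.635ms (2/7)
9. 2894.249ms @ 26/7 + 222.635ms (2/7)
10. 3116.883ms @ 4 + 222.635ms (2/7)
11. 3339.518ms @ 30/7 + 222.635ms (2/7)
12. 3562.152ms @ 32/7 + 222.635ms (2/7)
13. 3784.787ms @ 34/7 + 445.269ms (4/7)
14. 4230.056ms @ 38/7 + 222.635ms (2/7)
15. 4452.69ms @ 40/7 + 222.635ms (2/7)

note 13 onset = 34/7b = 3784.787ms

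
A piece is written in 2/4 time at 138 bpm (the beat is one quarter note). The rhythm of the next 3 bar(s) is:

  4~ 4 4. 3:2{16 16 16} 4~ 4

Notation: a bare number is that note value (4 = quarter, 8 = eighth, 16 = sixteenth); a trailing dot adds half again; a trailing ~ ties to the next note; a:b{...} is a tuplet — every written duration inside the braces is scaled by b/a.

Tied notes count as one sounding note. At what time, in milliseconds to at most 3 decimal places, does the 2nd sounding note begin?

1. 0.0ms @ 0 + 869.565ms (2)
2. 869.565ms @ 2 + 652.174ms (3/2)
3. 1521.739ms @ 7/2 + 72.464ms (1/6)
4. 1594.203ms @ 11/3 + 72.464ms (1/6)
5. 1666.667ms @ 23/6 + 72.464ms (1/6)
6. 1739.13ms @ 4 + 869.565ms (2)

note 2 onset = 2b = 869.565ms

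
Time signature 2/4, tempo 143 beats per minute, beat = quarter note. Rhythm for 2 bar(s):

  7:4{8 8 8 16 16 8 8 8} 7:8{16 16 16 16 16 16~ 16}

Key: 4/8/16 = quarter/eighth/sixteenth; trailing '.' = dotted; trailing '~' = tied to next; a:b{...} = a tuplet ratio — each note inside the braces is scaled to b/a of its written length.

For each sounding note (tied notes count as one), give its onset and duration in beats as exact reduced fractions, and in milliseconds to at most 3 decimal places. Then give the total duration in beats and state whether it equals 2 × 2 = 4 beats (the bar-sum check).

1) 0.0ms=0b +119.88ms=2/7b
2) 119.88ms=2/7b +119.88ms=2/7b
3) 239.76ms=4/7b +119.88ms=2/7b
4) 359.64ms=6/7b +59.94ms=1/7b
5) 419.58ms=1b +59.94ms=1/7b
6) 479.52ms=8/7b +119.88ms=2/7b
7) 599.401ms=10/7b +119.88ms=2/7b
8) 719.281ms=12/7b +119.88ms=2/7b
9) 839.161ms=2b +119.88ms=2/7b
10) 959.041ms=16/7b +119.88ms=2/7b
11) 1078.921ms=18/7b +119.88ms=2/7b
12) 1198.801ms=20/7b +119.88ms=2/7b
13) 1318.681ms=22/7b +119.88ms=2/7b
14) 1438.561ms=24/7b +239.76ms=4/7b
Σ=4b of 4 (143bpm 2/4) — PASS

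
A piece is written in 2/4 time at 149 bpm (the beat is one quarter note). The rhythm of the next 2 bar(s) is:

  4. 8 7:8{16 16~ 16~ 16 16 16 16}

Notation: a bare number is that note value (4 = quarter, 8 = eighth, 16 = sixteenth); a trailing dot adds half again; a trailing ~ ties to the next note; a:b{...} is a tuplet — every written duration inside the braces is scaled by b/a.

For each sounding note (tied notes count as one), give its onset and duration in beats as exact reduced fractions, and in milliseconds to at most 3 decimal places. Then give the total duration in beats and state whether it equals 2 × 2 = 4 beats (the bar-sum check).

1) 0.0ms=0b +604.027ms=3/2b
2) 604.027ms=3/2b +201.342ms=1/2b
3) 805.369ms=2b +115.053ms=2/7b
4) 920.422ms=16/7b +345.158ms=6/7b
5) 1265.58ms=22/7b +115.053ms=2/7b
6) 1380.633ms=24/7b +115.053ms=2/7b
7) 1495.686ms=26/7b +115.053ms=2/7b
Σ=4b of 4 (149bpm 2/4) — PASS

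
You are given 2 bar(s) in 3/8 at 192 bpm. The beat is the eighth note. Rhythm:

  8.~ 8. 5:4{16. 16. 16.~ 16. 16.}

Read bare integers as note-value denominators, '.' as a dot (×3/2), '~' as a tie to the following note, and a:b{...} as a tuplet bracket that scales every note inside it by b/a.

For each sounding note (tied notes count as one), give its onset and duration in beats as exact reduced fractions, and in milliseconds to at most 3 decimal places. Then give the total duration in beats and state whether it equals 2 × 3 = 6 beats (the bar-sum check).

1) 0.0ms=0b +937.5ms=3b
2) 937.5ms=3b +187.5ms=3/5b
3) 1125.0ms=18/5b +187.5ms=3/5b
4) 1312.5ms=21/5b +375.0ms=6/5b
5) 1687.5ms=27/5b +187.5ms=3/5b
Σ=6b of 6 (192bpm 3/8) — PASS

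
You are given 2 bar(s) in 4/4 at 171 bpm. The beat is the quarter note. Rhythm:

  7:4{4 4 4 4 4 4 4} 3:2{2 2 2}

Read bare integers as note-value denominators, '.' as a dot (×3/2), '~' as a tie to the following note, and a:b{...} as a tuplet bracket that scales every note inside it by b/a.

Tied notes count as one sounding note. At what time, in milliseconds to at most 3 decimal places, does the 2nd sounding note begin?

note 2 onset = 4/7b = 200.501ms

1. 0.0ms @ 0 + 200.501ms (4/7)
2. 200.501ms @ 4/7 + 200.501ms (4/7)
3. 401.003ms @ 8/7 + 200.501ms (4/7)
4. 601.504ms @ 12/7 + 200.501ms (4/7)
5. 802.005ms @ 16/7 + 200.501ms (4/7)
6. 1002.506ms @ 20/7 + 200.501ms (4/7)
7. 1203.008ms @ 24/7 + 200.501ms (4/7)
8. 1403.509ms @ 4 + 467.836ms (4/3)
9. 1871.345ms @ 16/3 + 467.836ms (4/3)
10. 2339.181ms @ 20/3 + 467.836ms (4/3)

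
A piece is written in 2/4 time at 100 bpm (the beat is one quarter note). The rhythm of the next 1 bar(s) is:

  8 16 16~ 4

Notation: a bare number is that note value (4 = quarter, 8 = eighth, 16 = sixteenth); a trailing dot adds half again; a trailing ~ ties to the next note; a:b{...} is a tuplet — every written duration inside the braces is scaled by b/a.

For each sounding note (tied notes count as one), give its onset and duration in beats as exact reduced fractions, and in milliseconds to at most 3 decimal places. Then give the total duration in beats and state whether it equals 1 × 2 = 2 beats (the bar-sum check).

1) 0.0ms=0b +300.0ms=1/2b
2) 300.0ms=1/2b +150.0ms=1/4b
3) 450.0ms=3/4b +750.0ms=5/4b
Σ=2b of 2 (100bpm 2/4) — PASS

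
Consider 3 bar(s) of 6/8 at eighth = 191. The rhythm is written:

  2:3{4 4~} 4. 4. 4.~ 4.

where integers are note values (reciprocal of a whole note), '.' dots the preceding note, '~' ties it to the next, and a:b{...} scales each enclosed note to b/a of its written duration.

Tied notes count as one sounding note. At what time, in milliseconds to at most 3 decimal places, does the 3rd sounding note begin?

1. 0.0ms @ 0 + 942.408ms (3)
2. 942.408ms @ 3 + 1884.817ms (6)
3. 2827.225ms @ 9 + 942.408ms (3)
4. 3769.634ms @ 12 + 1884.817ms (6)

note 3 onset = 9b = 2827.225ms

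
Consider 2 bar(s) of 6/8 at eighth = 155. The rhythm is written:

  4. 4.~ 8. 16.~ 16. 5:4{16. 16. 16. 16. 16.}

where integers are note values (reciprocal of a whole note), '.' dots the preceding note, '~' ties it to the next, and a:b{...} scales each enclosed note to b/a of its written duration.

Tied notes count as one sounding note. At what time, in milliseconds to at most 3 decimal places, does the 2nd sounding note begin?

1. 0.0ms @ 0 + 1161.29ms (3)
2. 1161.29ms @ 3 + 1741.935ms (9/2)
3. 2903.226ms @ 15/2 + 580.645ms (3/2)
4. 3483.871ms @ 9 + 232.258ms (3/5)
5. 3716.129ms @ 48/5 + 232.258ms (3/5)
6. 3948.387ms @ 51/5 + 232.258ms (3/5)
7. 4180.645ms @ 54/5 + 232.258ms (3/5)
8. 4412.903ms @ 57/5 + 232.258ms (3/5)

note 2 onset = 3b = 1161.29ms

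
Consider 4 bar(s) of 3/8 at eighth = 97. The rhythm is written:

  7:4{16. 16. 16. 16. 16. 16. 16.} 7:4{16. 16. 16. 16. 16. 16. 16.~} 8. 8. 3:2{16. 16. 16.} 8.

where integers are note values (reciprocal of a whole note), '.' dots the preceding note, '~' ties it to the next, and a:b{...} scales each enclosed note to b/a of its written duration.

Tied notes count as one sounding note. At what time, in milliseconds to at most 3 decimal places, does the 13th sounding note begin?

1. 0.0ms @ 0 + 265.096ms (3/7)
2. 265.096ms @ 3/7 + 265.096ms (3/7)
3. 530.191ms @ 6/7 + 265.096ms (3/7)
4. 795.287ms @ 9/7 + 265.096ms (3/7)
5. 1060.383ms @ 12/7 + 265.096ms (3/7)
6. 1325.479ms @ 15/7 + 265.096ms (3/7)
7. 1590.574ms @ 18/7 + 265.096ms (3/7)
8. 1855.67ms @ 3 + 265.096ms (3/7)
9. 2120.766ms @ 24/7 + 265.096ms (3/7)
10. 2385.862ms @ 27/7 + 265.096ms (3/7)
11. 2650.957ms @ 30/7 + 265.096ms (3/7)
12. 2916.053ms @ 33/7 + 265.096ms (3/7)
13. 3181.149ms @ 36/7 + 265.096ms (3/7)
14. 3446.244ms @ 39/7 + 1192.931ms (27/14)
15. 4639.175ms @ 15/2 + 927.835ms (3/2)
16. 5567.01ms @ 9 + 309.278ms (1/2)
17. 5876.289ms @ 19/2 + 309.278ms (1/2)
18. 6185.567ms @ 10 + 309.278ms (1/2)
19. 6494.845ms @ 21/2 + 927.835ms (3/2)

note 13 onset = 36/7b = 3181.149ms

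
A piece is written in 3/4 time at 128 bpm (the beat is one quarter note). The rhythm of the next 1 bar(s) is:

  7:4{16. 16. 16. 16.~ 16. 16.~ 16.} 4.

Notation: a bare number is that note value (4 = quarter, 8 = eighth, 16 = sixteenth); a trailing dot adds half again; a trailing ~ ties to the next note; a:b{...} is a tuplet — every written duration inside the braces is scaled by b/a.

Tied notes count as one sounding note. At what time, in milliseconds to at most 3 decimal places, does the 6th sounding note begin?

note 6 onset = 3/2b = 703.125ms

1. 0.0ms @ 0 + 100.446ms (3/14)
2. 100.446ms @ 3/14 + 100.446ms (3/14)
3. 200.893ms @ 3/7 + 100.446ms (3/14)
4. 301.339ms @ 9/14 + 200.893ms (3/7)
5. 502.232ms @ 15/14 + 200.893ms (3/7)
6. 703.125ms @ 3/2 + 703.125ms (3/2)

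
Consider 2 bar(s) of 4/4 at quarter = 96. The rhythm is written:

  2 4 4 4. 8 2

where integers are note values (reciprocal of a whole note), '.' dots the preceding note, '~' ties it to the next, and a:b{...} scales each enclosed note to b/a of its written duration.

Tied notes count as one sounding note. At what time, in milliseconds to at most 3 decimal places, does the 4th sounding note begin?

1. 0.0ms @ 0 + 1250.0ms (2)
2. 1250.0ms @ 2 + 625.0ms (1)
3. 1875.0ms @ 3 + 625.0ms (1)
4. 2500.0ms @ 4 + 937.5ms (3/2)
5. 3437.5ms @ 11/2 + 312.5ms (1/2)
6. 3750.0ms @ 6 + 1250.0ms (2)

note 4 onset = 4b = 2500.0ms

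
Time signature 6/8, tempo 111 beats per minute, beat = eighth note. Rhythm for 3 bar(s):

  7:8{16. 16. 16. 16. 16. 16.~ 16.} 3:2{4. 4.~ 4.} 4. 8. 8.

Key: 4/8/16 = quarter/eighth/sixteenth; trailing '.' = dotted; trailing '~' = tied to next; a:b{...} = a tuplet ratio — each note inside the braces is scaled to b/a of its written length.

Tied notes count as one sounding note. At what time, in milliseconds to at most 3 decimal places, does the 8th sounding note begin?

note 8 onset = 8b = 4324.324ms

1. 0.0ms @ 0 + 463.32ms (6/7)
2. 463.32ms @ 6/7 + 463.32ms (6/7)
3. 926.641ms @ 12/7 + 463.32ms (6/7)
4. 1389.961ms @ 18/7 + 463.32ms (6/7)
5. 1853.282ms @ 24/7 + 463.32ms (6/7)
6. 2316.602ms @ 30/7 + 926.641ms (12/7)
7. 3243.243ms @ 6 + 1081.081ms (2)
8. 4324.324ms @ 8 + 2162.162ms (4)
9. 6486.486ms @ 12 + 1621.622ms (3)
10. 8108.108ms @ 15 + 810.811ms (3/2)
11. 8918.919ms @ 33/2 + 810.811ms (3/2)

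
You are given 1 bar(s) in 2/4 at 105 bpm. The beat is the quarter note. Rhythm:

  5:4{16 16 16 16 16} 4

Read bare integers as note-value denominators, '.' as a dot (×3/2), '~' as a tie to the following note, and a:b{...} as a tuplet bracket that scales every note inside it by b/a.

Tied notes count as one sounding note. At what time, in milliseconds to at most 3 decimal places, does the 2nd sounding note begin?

note 2 onset = 1/5b = 114.286ms

1. 0.0ms @ 0 + 114.286ms (1/5)
2. 114.286ms @ 1/5 + 114.286ms (1/5)
3. 228.571ms @ 2/5 + 114.286ms (1/5)
4. 342.857ms @ 3/5 + 114.286ms (1/5)
5. 457.143ms @ 4/5 + 114.286ms (1/5)
6. 571.429ms @ 1 + 571.429ms (1)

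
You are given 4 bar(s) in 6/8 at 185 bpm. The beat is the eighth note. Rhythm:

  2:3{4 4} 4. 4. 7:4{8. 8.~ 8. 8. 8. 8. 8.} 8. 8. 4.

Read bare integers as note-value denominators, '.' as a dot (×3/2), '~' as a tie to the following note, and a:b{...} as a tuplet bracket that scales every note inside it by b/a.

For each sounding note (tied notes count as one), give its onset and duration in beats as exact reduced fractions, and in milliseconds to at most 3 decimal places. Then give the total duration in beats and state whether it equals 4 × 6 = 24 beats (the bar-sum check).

1) 0.0ms=0b +972.973ms=3b
2) 972.973ms=3b +972.973ms=3b
3) 1945.946ms=6b +972.973ms=3b
4) 2918.919ms=9b +972.973ms=3b
5) 3891.892ms=12b +277.992ms=6/7b
6) 4169.884ms=90/7b +555.985ms=12/7b
7) 4725.869ms=102/7b +277.992ms=6/7b
8) 5003.861ms=108/7b +277.992ms=6/7b
9) 5281.853ms=114/7b +277.992ms=6/7b
10) 5559.846ms=120/7b +277.992ms=6/7b
11) 5837.838ms=18b +486.486ms=3/2b
12) 6324.324ms=39/2b +486.486ms=3/2b
13) 6810.811ms=21b +972.973ms=3b
Σ=24b of 24 (185bpm 6/8) — PASS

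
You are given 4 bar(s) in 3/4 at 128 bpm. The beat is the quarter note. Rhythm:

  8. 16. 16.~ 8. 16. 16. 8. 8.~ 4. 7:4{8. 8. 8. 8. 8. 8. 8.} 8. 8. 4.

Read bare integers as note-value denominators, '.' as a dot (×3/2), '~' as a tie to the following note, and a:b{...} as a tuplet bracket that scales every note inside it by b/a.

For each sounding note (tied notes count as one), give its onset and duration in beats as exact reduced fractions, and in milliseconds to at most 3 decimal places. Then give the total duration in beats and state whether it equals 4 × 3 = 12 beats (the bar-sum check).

1) 0.0ms=0b +351.562ms=3/4b
2) 351.562ms=3/4b +175.781ms=3/8b
3) 527.344ms=9/8b +527.344ms=9/8b
4) 1054.688ms=9/4b +175.781ms=3/8b
5) 1230.469ms=21/8b +175.781ms=3/8b
6) 1406.25ms=3b +351.562ms=3/4b
7) 1757.812ms=15/4b +1054.688ms=9/4b
8) 2812.5ms=6b +200.893ms=3/7b
9) 3013.393ms=45/7b +200.893ms=3/7b
10) 3214.286ms=48/7b +200.893ms=3/7b
11) 3415.179ms=51/7b +200.893ms=3/7b
12) 3616.071ms=54/7b +200.893ms=3/7b
13) 3816.964ms=57/7b +200.893ms=3/7b
14) 4017.857ms=60/7b +200.893ms=3/7b
15) 4218.75ms=9b +351.562ms=3/4b
16) 4570.312ms=39/4b +351.562ms=3/4b
17) 4921.875ms=21/2b +703.125ms=3/2b
Σ=12b of 12 (128bpm 3/4) — PASS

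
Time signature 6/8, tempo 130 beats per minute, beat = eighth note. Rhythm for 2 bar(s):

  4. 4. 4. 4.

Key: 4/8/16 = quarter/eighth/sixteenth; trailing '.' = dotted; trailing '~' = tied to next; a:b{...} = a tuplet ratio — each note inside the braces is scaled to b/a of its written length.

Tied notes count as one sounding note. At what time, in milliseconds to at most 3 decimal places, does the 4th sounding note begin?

note 4 onset = 9b = 4153.846ms

1. 0.0ms @ 0 + 1384.615ms (3)
2. 1384.615ms @ 3 + 1384.615ms (3)
3. 2769.231ms @ 6 + 1384.615ms (3)
4. 4153.846ms @ 9 + 1384.615ms (3)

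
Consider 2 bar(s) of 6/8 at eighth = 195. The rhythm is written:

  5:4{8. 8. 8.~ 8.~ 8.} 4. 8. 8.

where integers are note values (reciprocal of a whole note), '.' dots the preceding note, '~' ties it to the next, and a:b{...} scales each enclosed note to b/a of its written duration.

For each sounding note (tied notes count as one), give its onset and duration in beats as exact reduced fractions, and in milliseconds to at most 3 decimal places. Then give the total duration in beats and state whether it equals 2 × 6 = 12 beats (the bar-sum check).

1) 0.0ms=0b +369.231ms=6/5b
2) 369.231ms=6/5b +369.231ms=6/5b
3) 738.462ms=12/5b +1107.692ms=18/5b
4) 1846.154ms=6b +923.077ms=3b
5) 2769.231ms=9b +461.538ms=3/2b
6) 3230.769ms=21/2b +461.538ms=3/2b
Σ=12b of 12 (195bpm 6/8) — PASS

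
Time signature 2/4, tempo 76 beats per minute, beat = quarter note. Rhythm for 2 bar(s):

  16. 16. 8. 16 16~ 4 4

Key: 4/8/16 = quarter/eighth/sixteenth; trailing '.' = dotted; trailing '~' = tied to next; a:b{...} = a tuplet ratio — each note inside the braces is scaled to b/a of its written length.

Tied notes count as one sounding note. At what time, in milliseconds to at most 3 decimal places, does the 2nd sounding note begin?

1. 0.0ms @ 0 + 296.053ms (3/8)
2. 296.053ms @ 3/8 + 296.053ms (3/8)
3. 592.105ms @ 3/4 + 592.105ms (3/4)
4. 1184.211ms @ 3/2 + 197.368ms (1/4)
5. 1381.579ms @ 7/4 + 986.842ms (5/4)
6. 2368.421ms @ 3 + 789.474ms (1)

note 2 onset = 3/8b = 296.053ms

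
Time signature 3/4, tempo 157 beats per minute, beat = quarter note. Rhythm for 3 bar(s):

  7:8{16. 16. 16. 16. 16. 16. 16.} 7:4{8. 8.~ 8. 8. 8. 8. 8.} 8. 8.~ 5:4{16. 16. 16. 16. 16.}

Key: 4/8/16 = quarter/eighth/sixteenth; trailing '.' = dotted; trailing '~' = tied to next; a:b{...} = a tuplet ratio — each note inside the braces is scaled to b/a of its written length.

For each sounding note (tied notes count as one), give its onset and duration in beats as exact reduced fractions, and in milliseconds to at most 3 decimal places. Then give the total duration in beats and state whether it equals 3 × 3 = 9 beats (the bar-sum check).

1) 0.0ms=0b +163.785ms=3/7b
2) 163.785ms=3/7b +163.785ms=3/7b
3) 327.571ms=6/7b +163.785ms=3/7b
4) 491.356ms=9/7b +163.785ms=3/7b
5) 655.141ms=12/7b +163.785ms=3/7b
6) 818.926ms=15/7b +163.785ms=3/7b
7) 982.712ms=18/7b +163.785ms=3/7b
8) 1146.497ms=3b +163.785ms=3/7b
9) 1310.282ms=24/7b +327.571ms=6/7b
10) 1637.853ms=30/7b +163.785ms=3/7b
11) 1801.638ms=33/7b +163.785ms=3/7b
12) 1965.423ms=36/7b +163.785ms=3/7b
13) 2129.208ms=39/7b +163.785ms=3/7b
14) 2292.994ms=6b +286.624ms=3/4b
15) 2579.618ms=27/4b +401.274ms=21/20b
16) 2980.892ms=39/5b +114.65ms=3/10b
17) 3095.541ms=81/10b +114.65ms=3/10b
18) 3210.191ms=42/5b +114.65ms=3/10b
19) 3324.841ms=87/10b +114.65ms=3/10b
Σ=9b of 9 (157bpm 3/4) — PASS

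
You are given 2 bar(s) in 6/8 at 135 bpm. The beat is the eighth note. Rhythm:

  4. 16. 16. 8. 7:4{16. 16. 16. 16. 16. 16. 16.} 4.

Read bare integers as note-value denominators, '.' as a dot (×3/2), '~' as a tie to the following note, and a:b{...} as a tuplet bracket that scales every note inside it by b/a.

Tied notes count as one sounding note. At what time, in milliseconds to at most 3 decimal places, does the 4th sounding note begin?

1. 0.0ms @ 0 + 1333.333ms (3)
2. 1333.333ms @ 3 + 333.333ms (3/4)
3. 1666.667ms @ 15/4 + 333.333ms (3/4)
4. 2000.0ms @ 9/2 + 666.667ms (3/2)
5. 2666.667ms @ 6 + 190.476ms (3/7)
6. 2857.143ms @ 45/7 + 190.476ms (3/7)
7. 3047.619ms @ 48/7 + 190.476ms (3/7)
8. 3238.095ms @ 51/7 + 190.476ms (3/7)
9. 3428.571ms @ 54/7 + 190.476ms (3/7)
10. 3619.048ms @ 57/7 + 190.476ms (3/7)
11. 3809.524ms @ 60/7 + 190.476ms (3/7)
12. 4000.0ms @ 9 + 1333.333ms (3)

note 4 onset = 9/2b = 2000.0ms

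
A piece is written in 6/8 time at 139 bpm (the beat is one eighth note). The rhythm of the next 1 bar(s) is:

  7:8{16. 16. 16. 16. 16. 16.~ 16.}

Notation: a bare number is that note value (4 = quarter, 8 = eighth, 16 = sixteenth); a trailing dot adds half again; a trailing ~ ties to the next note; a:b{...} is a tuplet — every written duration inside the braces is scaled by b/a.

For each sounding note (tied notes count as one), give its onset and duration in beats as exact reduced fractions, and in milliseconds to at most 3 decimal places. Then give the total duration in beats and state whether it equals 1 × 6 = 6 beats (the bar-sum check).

1) 0.0ms=0b +369.99ms=6/7b
2) 369.99ms=6/7b +369.99ms=6/7b
3) 739.979ms=12/7b +369.99ms=6/7b
4) 1109.969ms=18/7b +369.99ms=6/7b
5) 1479.959ms=24/7b +369.99ms=6/7b
6) 1849.949ms=30/7b +739.979ms=12/7b
Σ=6b of 6 (139bpm 6/8) — PASS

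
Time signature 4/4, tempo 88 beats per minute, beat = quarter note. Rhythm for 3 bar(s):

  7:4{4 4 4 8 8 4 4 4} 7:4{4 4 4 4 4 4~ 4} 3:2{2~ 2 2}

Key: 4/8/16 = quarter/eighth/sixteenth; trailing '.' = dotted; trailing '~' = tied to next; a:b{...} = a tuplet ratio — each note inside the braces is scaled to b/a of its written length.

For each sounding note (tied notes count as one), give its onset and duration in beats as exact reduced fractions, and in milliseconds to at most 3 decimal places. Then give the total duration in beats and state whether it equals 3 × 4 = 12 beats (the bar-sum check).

1) 0.0ms=0b +389.61ms=4/7b
2) 389.61ms=4/7b +389.61ms=4/7b
3) 779.221ms=8/7b +389.61ms=4/7b
4) 1168.831ms=12/7b +194.805ms=2/7b
5) 1363.636ms=2b +194.805ms=2/7b
6) 1558.442ms=16/7b +389.61ms=4/7b
7) 1948.052ms=20/7b +389.61ms=4/7b
8) 2337.662ms=24/7b +389.61ms=4/7b
9) 2727.273ms=4b +389.61ms=4/7b
10) 3116.883ms=32/7b +389.61ms=4/7b
11) 3506.494ms=36/7b +389.61ms=4/7b
12) 3896.104ms=40/7b +389.61ms=4/7b
13) 4285.714ms=44/7b +389.61ms=4/7b
14) 4675.325ms=48/7b +779.221ms=8/7b
15) 5454.545ms=8b +1818.182ms=8/3b
16) 7272.727ms=32/3b +909.091ms=4/3b
Σ=12b of 12 (88bpm 4/4) — PASS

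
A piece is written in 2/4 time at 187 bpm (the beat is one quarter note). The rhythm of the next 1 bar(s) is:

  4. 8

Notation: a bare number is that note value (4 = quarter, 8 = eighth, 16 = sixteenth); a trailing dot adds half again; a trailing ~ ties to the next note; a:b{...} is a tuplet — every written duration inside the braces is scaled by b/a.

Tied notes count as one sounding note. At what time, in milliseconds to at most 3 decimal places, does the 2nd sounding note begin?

note 2 onset = 3/2b = 481.283ms

1. 0.0ms @ 0 + 481.283ms (3/2)
2. 481.283ms @ 3/2 + 160.428ms (1/2)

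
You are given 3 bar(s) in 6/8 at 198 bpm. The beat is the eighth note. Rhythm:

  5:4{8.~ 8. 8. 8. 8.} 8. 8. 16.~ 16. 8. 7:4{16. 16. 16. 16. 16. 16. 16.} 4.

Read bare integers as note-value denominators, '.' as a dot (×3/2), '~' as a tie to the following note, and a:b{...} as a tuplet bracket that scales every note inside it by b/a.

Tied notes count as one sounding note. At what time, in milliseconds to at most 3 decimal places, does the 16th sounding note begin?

1. 0.0ms @ 0 + 727.273ms (12/5)
2. 727.273ms @ 12/5 + 363.636ms (6/5)
3. 1090.909ms @ 18/5 + 363.636ms (6/5)
4. 1454.545ms @ 24/5 + 363.636ms (6/5)
5. 1818.182ms @ 6 + 454.545ms (3/2)
6. 2272.727ms @ 15/2 + 454.545ms (3/2)
7. 2727.273ms @ 9 + 454.545ms (3/2)
8. 3181.818ms @ 21/2 + 454.545ms (3/2)
9. 3636.364ms @ 12 + 129.87ms (3/7)
10. 3766.234ms @ 87/7 + 129.87ms (3/7)
11. 3896.104ms @ 90/7 + 129.87ms (3/7)
12. 4025.974ms @ 93/7 + 129.87ms (3/7)
13. 4155.844ms @ 96/7 + 129.87ms (3/7)
14. 4285.714ms @ 99/7 + 129.87ms (3/7)
15. 4415.584ms @ 102/7 + 129.87ms (3/7)
16. 4545.455ms @ 15 + 909.091ms (3)

note 16 onset = 15b = 4545.455ms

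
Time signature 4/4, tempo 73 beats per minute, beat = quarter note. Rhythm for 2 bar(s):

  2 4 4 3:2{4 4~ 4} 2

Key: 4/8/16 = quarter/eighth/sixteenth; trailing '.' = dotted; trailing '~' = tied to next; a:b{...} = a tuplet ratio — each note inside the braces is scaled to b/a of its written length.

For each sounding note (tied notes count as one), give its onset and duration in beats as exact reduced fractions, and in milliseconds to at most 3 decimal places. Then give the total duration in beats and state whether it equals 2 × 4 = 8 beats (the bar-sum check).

1) 0.0ms=0b +1643.836ms=2b
2) 1643.836ms=2b +821.918ms=1b
3) 2465.753ms=3b +821.918ms=1b
4) 3287.671ms=4b +547.945ms=2/3b
5) 3835.616ms=14/3b +1095.89ms=4/3b
6) 4931.507ms=6b +1643.836ms=2b
Σ=8b of 8 (73bpm 4/4) — PASS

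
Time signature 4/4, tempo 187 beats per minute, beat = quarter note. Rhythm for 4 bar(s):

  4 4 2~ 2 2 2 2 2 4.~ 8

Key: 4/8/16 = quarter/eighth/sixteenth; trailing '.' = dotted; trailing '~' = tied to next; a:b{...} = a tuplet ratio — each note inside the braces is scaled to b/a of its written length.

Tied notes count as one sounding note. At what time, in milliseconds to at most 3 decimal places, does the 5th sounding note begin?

note 5 onset = 8b = 2566.845ms

1. 0.0ms @ 0 + 320.856ms (1)
2. 320.856ms @ 1 + 320.856ms (1)
3. 641.711ms @ 2 + 1283.422ms (4)
4. 1925.134ms @ 6 + 641.711ms (2)
5. 2566.845ms @ 8 + 641.711ms (2)
6. 3208.556ms @ 10 + 641.711ms (2)
7. 3850.267ms @ 12 + 641.711ms (2)
8. 4491.979ms @ 14 + 641.711ms (2)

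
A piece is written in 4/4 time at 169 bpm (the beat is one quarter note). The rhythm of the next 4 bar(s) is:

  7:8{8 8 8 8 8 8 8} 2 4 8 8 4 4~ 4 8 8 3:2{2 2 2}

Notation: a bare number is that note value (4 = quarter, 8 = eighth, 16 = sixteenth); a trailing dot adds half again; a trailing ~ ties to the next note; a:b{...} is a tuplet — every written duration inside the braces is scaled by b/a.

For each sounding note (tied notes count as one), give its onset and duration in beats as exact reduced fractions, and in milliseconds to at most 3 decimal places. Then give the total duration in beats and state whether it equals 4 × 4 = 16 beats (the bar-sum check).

1) 0.0ms=0b +202.874ms=4/7b
2) 202.874ms=4/7b +202.874ms=4/7b
3) 405.748ms=8/7b +202.874ms=4/7b
4) 608.622ms=12/7b +202.874ms=4/7b
5) 811.496ms=16/7b +202.874ms=4/7b
6) 1014.37ms=20/7b +202.874ms=4/7b
7) 1217.244ms=24/7b +202.874ms=4/7b
8) 1420.118ms=4b +710.059ms=2b
9) 2130.178ms=6b +355.03ms=1b
10) 2485.207ms=7b +177.515ms=1/2b
11) 2662.722ms=15/2b +177.515ms=1/2b
12) 2840.237ms=8b +355.03ms=1b
13) 3195.266ms=9b +710.059ms=2b
14) 3905.325ms=11b +177.515ms=1/2b
15) 4082.84ms=23/2b +177.515ms=1/2b
16) 4260.355ms=12b +473.373ms=4/3b
17) 4733.728ms=40/3b +473.373ms=4/3b
18) 5207.101ms=44/3b +473.373ms=4/3b
Σ=16b of 16 (169bpm 4/4) — PASS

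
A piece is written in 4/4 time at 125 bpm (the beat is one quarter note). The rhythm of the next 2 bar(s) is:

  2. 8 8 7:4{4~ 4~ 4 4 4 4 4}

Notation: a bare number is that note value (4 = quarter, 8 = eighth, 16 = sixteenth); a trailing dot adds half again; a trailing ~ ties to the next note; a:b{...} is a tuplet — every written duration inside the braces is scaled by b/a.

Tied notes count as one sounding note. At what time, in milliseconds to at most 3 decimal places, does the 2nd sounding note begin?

note 2 onset = 3b = 1440.0ms

1. 0.0ms @ 0 + 1440.0ms (3)
2. 1440.0ms @ 3 + 240.0ms (1/2)
3. 1680.0ms @ 7/2 + 240.0ms (1/2)
4. 1920.0ms @ 4 + 822.857ms (12/7)
5. 2742.857ms @ 40/7 + 274.286ms (4/7)
6. 3017.143ms @ 44/7 + 274.286ms (4/7)
7. 3291.429ms @ 48/7 + 274.286ms (4/7)
8. 3565.714ms @ 52/7 + 274.286ms (4/7)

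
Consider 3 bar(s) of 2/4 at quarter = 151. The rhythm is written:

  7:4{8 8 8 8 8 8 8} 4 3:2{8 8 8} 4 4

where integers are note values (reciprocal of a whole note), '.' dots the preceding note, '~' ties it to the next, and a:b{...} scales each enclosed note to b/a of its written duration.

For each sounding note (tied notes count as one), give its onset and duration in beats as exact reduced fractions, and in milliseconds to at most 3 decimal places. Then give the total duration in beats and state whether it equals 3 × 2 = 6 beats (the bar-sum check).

1) 0.0ms=0b +113.529ms=2/7b
2) 113.529ms=2/7b +113.529ms=2/7b
3) 227.058ms=4/7b +113.529ms=2/7b
4) 340.587ms=6/7b +113.529ms=2/7b
5) 454.115ms=8/7b +113.529ms=2/7b
6) 567.644ms=10/7b +113.529ms=2/7b
7) 681.173ms=12/7b +113.529ms=2/7b
8) 794.702ms=2b +397.351ms=1b
9) 1192.053ms=3b +132.45ms=1/3b
10) 1324.503ms=10/3b +132.45ms=1/3b
11) 1456.954ms=11/3b +132.45ms=1/3b
12) 1589.404ms=4b +397.351ms=1b
13) 1986.755ms=5b +397.351ms=1b
Σ=6b of 6 (151bpm 2/4) — PASS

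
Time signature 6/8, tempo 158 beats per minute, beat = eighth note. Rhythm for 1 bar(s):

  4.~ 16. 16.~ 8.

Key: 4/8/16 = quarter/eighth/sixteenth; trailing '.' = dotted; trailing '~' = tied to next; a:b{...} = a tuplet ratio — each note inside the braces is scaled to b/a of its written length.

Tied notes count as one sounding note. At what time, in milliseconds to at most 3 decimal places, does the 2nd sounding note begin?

note 2 onset = 15/4b = 1424.051ms

1. 0.0ms @ 0 + 1424.051ms (15/4)
2. 1424.051ms @ 15/4 + 854.43ms (9/4)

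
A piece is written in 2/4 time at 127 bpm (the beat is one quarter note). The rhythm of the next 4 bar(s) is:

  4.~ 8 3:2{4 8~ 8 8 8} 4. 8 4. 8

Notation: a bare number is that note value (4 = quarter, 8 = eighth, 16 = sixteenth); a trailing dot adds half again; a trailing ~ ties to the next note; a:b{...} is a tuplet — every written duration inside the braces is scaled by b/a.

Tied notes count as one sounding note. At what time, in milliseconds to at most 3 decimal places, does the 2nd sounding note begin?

1. 0.0ms @ 0 + 944.882ms (2)
2. 944.882ms @ 2 + 314.961ms (2/3)
3. 1259.843ms @ 8/3 + 314.961ms (2/3)
4. 1574.803ms @ 10/3 + 157.48ms (1/3)
5. 1732.283ms @ 11/3 + 157.48ms (1/3)
6. 1889.764ms @ 4 + 708.661ms (3/2)
7. 2598.425ms @ 11/2 + 236.22ms (1/2)
8. 2834.646ms @ 6 + 708.661ms (3/2)
9. 3543.307ms @ 15/2 + 236.22ms (1/2)

note 2 onset = 2b = 944.882ms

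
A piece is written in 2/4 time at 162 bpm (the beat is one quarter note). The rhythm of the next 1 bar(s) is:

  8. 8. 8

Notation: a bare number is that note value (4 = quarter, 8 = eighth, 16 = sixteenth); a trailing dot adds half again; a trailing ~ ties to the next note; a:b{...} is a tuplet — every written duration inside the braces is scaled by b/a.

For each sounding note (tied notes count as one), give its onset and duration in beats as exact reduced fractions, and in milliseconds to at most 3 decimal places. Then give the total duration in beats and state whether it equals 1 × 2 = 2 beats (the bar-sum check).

1) 0.0ms=0b +277.778ms=3/4b
2) 277.778ms=3/4b +277.778ms=3/4b
3) 555.556ms=3/2b +185.185ms=1/2b
Σ=2b of 2 (162bpm 2/4) — PASS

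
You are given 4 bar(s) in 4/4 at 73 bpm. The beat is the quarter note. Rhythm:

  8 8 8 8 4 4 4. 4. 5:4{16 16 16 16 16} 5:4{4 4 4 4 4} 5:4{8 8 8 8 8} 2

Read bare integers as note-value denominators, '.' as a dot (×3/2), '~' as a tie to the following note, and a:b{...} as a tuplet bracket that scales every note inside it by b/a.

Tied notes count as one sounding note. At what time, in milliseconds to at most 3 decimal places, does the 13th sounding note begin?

note 13 onset = 39/5b = 6410.959ms

1. 0.0ms @ 0 + 410.959ms (1/2)
2. 410.959ms @ 1/2 + 410.959ms (1/2)
3. 821.918ms @ 1 + 410.959ms (1/2)
4. 1232.877ms @ 3/2 + 410.959ms (1/2)
5. 1643.836ms @ 2 + 821.918ms (1)
6. 2465.753ms @ 3 + 821.918ms (1)
7. 3287.671ms @ 4 + 1232.877ms (3/2)
8. 4520.548ms @ 11/2 + 1232.877ms (3/2)
9. 5753.425ms @ 7 + 164.384ms (1/5)
10. 5917.808ms @ 36/5 + 164.384ms (1/5)
11. 6082.192ms @ 37/5 + 164.384ms (1/5)
12. 6246.575ms @ 38/5 + 164.384ms (1/5)
13. 6410.959ms @ 39/5 + 164.384ms (1/5)
14. 6575.342ms @ 8 + 657.534ms (4/5)
15. 7232.877ms @ 44/5 + 657.534ms (4/5)
16. 7890.411ms @ 48/5 + 657.534ms (4/5)
17. 8547.945ms @ 52/5 + 657.534ms (4/5)
18. 9205.479ms @ 56/5 + 657.534ms (4/5)
19. 9863.014ms @ 12 + 328.767ms (2/5)
20. 10191.781ms @ 62/5 + 328.767ms (2/5)
21. 10520.548ms @ 64/5 + 328.767ms (2/5)
22. 10849.315ms @ 66/5 + 328.767ms (2/5)
23. 11178.082ms @ 68/5 + 328.767ms (2/5)
24. 11506.849ms @ 14 + 1643.836ms (2)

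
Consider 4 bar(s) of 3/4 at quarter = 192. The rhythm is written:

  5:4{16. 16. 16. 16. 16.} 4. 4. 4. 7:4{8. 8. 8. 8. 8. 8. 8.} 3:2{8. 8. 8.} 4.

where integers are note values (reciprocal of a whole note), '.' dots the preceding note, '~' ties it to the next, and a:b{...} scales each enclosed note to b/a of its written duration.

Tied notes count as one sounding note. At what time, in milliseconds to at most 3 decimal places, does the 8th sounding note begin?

note 8 onset = 9/2b = 1406.25ms

1. 0.0ms @ 0 + 93.75ms (3/10)
2. 93.75ms @ 3/10 + 93.75ms (3/10)
3. 187.5ms @ 3/5 + 93.75ms (3/10)
4. 281.25ms @ 9/10 + 93.75ms (3/10)
5. 375.0ms @ 6/5 + 93.75ms (3/10)
6. 468.75ms @ 3/2 + 468.75ms (3/2)
7. 937.5ms @ 3 + 468.75ms (3/2)
8. 1406.25ms @ 9/2 + 468.75ms (3/2)
9. 1875.0ms @ 6 + 133.929ms (3/7)
10. 2008.929ms @ 45/7 + 133.929ms (3/7)
11. 2142.857ms @ 48/7 + 133.929ms (3/7)
12. 2276.786ms @ 51/7 + 133.929ms (3/7)
13. 2410.714ms @ 54/7 + 133.929ms (3/7)
14. 2544.643ms @ 57/7 + 133.929ms (3/7)
15. 2678.571ms @ 60/7 + 133.929ms (3/7)
16. 2812.5ms @ 9 + 156.25ms (1/2)
17. 2968.75ms @ 19/2 + 156.25ms (1/2)
18. 3125.0ms @ 10 + 156.25ms (1/2)
19. 3281.25ms @ 21/2 + 468.75ms (3/2)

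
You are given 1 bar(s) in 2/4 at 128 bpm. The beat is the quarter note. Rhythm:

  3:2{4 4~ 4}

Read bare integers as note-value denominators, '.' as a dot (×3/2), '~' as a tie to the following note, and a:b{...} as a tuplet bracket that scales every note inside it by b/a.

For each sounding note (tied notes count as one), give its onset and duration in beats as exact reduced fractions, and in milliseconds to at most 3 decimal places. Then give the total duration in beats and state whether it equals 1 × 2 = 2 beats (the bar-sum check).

1) 0.0ms=0b +312.5ms=2/3b
2) 312.5ms=2/3b +625.0ms=4/3b
Σ=2b of 2 (128bpm 2/4) — PASS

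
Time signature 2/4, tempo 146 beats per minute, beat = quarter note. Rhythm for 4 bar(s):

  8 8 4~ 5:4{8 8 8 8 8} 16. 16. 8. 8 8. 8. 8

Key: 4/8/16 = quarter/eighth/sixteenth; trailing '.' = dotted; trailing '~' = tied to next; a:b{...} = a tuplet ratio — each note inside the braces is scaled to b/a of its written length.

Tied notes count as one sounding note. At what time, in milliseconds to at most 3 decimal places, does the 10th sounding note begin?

1. 0.0ms @ 0 + 205.479ms (1/2)
2. 205.479ms @ 1/2 + 205.479ms (1/2)
3. 410.959ms @ 1 + 575.342ms (7/5)
4. 986.301ms @ 12/5 + 164.384ms (2/5)
5. 1150.685ms @ 14/5 + 164.384ms (2/5)
6. 1315.068ms @ 16/5 + 164.384ms (2/5)
7. 1479.452ms @ 18/5 + 164.384ms (2/5)
8. 1643.836ms @ 4 + 154.11ms (3/8)
9. 1797.945ms @ 35/8 + 154.11ms (3/8)
10. 1952.055ms @ 19/4 + 308.219ms (3/4)
11. 2260.274ms @ 11/2 + 205.479ms (1/2)
12. 2465.753ms @ 6 + 308.219ms (3/4)
13. 2773.973ms @ 27/4 + 308.219ms (3/4)
14. 3082.192ms @ 15/2 + 205.479ms (1/2)

note 10 onset = 19/4b = 1952.055ms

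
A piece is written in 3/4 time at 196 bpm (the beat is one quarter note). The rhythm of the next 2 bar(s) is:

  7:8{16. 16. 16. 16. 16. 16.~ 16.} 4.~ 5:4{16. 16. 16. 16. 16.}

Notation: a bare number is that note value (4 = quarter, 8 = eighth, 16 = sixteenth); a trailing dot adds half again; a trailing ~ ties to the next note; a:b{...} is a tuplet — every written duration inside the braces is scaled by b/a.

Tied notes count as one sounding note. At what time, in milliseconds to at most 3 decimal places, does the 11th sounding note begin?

1. 0.0ms @ 0 + 131.195ms (3/7)
2. 131.195ms @ 3/7 + 131.195ms (3/7)
3. 262.391ms @ 6/7 + 131.195ms (3/7)
4. 393.586ms @ 9/7 + 131.195ms (3/7)
5. 524.781ms @ 12/7 + 131.195ms (3/7)
6. 655.977ms @ 15/7 + 262.391ms (6/7)
7. 918.367ms @ 3 + 551.02ms (9/5)
8. 1469.388ms @ 24/5 + 91.837ms (3/10)
9. 1561.224ms @ 51/10 + 91.837ms (3/10)
10. 1653.061ms @ 27/5 + 91.837ms (3/10)
11. 1744.898ms @ 57/10 + 91.837ms (3/10)

note 11 onset = 57/10b = 1744.898ms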